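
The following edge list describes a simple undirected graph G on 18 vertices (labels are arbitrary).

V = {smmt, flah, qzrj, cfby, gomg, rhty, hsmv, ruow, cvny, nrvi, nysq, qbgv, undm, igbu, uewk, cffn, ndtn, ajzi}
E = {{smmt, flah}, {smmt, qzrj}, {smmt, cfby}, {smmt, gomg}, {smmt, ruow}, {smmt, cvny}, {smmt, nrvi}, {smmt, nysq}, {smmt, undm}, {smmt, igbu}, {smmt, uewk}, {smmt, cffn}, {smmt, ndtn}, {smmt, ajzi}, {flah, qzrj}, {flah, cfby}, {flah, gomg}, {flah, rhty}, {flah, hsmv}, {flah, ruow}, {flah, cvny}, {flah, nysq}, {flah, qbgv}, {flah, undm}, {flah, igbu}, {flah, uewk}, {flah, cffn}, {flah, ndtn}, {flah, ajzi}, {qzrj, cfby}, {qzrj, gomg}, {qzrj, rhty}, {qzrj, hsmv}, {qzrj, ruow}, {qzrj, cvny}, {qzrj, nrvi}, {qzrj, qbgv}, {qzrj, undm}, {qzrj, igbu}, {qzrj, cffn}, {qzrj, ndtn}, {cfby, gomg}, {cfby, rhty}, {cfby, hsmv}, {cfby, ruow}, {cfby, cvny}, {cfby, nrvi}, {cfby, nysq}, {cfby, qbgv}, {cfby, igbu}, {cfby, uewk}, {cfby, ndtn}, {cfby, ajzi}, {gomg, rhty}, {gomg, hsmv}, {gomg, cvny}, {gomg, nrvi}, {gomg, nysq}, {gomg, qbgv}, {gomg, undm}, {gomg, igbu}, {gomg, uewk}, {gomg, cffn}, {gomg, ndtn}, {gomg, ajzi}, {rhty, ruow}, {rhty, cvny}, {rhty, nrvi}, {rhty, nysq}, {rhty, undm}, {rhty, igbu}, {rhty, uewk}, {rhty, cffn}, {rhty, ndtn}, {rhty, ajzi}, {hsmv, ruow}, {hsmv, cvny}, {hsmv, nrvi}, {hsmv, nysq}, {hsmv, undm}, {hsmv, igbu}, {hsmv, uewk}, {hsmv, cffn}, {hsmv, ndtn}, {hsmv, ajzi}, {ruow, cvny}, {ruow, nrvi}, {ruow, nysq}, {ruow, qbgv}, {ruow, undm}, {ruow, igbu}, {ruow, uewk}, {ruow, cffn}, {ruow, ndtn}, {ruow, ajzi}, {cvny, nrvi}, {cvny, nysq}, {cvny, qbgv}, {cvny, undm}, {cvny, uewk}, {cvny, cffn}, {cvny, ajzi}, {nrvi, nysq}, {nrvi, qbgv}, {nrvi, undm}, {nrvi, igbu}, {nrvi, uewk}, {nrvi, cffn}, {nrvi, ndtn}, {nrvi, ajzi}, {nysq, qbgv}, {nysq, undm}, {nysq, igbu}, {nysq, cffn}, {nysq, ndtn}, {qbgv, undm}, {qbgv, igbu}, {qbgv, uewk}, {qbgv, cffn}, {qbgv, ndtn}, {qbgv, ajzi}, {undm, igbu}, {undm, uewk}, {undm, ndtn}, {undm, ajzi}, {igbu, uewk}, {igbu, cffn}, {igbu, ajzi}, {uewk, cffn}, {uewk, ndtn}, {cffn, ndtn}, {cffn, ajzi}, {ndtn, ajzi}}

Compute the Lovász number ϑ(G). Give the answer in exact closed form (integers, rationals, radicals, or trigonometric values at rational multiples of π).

N(igbu) = {smmt, flah, qzrj, cfby, gomg, rhty, hsmv, ruow, nrvi, nysq, qbgv, undm, uewk, cffn, ajzi}, |N(igbu)| = 15.
deg(undm) = 15; N(undm) = {smmt, flah, qzrj, gomg, rhty, hsmv, ruow, cvny, nrvi, nysq, qbgv, igbu, uewk, ndtn, ajzi}.
deg(ndtn) = 15; N(ndtn) = {smmt, flah, qzrj, cfby, gomg, rhty, hsmv, ruow, nrvi, nysq, qbgv, undm, uewk, cffn, ajzi}.
Vertex qzrj has 14 neighbors: smmt, flah, cfby, gomg, rhty, hsmv, ruow, cvny, nrvi, qbgv, undm, igbu, cffn, ndtn.
Complete 6-partite, parts [4, 4, 3, 3, 2, 2]: perfect, ϑ = α = 4.
= 4.0000000… (decimal).
α=4, χ(Ḡ)=4; ϑ=4 lies between (collapsed).

4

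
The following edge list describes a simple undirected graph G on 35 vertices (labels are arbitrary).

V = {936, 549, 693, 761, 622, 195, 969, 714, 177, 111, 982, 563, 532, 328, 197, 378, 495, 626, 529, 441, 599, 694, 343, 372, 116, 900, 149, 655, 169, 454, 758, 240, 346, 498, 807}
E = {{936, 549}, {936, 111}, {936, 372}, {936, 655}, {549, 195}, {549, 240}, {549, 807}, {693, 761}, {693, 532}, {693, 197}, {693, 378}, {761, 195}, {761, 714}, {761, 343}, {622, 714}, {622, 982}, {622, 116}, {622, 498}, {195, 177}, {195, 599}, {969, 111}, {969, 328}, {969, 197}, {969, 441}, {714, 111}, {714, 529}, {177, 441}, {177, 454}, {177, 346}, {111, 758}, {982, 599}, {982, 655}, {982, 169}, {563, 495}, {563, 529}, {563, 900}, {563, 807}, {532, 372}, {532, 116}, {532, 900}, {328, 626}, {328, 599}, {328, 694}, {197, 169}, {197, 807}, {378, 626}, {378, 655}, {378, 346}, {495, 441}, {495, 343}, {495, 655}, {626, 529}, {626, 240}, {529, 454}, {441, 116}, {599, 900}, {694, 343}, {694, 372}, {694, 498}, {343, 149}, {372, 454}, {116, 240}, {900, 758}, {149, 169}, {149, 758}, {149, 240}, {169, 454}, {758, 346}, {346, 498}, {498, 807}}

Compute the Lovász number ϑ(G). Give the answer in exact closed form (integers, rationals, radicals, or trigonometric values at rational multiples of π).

N(149) = {343, 169, 758, 240}, |N(149)| = 4.
deg(240) = 4; N(240) = {549, 626, 116, 149}.
N(936) = {549, 111, 372, 655}, |N(936)| = 4.
Vertex 622 has 4 neighbors: 714, 982, 116, 498.
G on 35 vertices is 4-regular; Kneser-type, 3-subsets of [7].
The 4 distinct eigenvalues: [4.0, 2.0, -1.0, -3.0].
Lovász: ϑ = −35(-3)/(4+-1*(-3)) = 15.
= 15.000000000… (decimal).

15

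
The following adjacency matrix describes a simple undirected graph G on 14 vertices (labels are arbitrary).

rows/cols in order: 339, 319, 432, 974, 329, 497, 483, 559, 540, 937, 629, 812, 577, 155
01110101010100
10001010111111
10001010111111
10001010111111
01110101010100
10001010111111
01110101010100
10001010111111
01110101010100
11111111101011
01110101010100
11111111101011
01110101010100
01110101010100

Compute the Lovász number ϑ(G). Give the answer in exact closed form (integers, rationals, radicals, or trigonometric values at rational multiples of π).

N(497) = {339, 329, 483, 540, 937, 629, 812, 577, 155}, |N(497)| = 9.
Vertex 155 has 7 neighbors: 319, 432, 974, 497, 559, 937, 812.
Vertex 483 has 7 neighbors: 319, 432, 974, 497, 559, 937, 812.
deg(432) = 9; N(432) = {339, 329, 483, 540, 937, 629, 812, 577, 155}.
K_{7,5,2} (perfect); ϑ(G) = α(G) = max{7,5,2} = 7.
ϑ(G) ≈ 7.0000000.
Check 7 ≤ 7 ≤ 7: collapsed.

7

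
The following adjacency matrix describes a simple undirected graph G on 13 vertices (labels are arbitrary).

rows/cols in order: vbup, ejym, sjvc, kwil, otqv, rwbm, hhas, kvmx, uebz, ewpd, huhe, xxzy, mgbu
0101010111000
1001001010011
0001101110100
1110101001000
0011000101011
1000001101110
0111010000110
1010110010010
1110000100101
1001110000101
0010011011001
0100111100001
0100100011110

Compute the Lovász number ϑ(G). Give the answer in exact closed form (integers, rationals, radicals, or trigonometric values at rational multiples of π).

sqrt(13)

deg(xxzy) = 6; N(xxzy) = {ejym, otqv, rwbm, hhas, kvmx, mgbu}.
Vertex ewpd has 6 neighbors: vbup, kwil, otqv, rwbm, huhe, mgbu.
Vertex mgbu has 6 neighbors: ejym, otqv, uebz, ewpd, huhe, xxzy.
deg(ejym) = 6; N(ejym) = {vbup, kwil, hhas, uebz, xxzy, mgbu}.
G on 13 vertices is 6-regular; SR(13,6,2,3) — a Paley graph.
A has 3 distinct eigenvalues ≈ [6.0, 1.303, -2.303].
Lovász: ϑ = −13(-sqrt(13)/2 - 1/2)/(6+-(-sqrt(13)/2 - 1/2)) = sqrt(13).
≈ 3.605551 (to 6 d.p.).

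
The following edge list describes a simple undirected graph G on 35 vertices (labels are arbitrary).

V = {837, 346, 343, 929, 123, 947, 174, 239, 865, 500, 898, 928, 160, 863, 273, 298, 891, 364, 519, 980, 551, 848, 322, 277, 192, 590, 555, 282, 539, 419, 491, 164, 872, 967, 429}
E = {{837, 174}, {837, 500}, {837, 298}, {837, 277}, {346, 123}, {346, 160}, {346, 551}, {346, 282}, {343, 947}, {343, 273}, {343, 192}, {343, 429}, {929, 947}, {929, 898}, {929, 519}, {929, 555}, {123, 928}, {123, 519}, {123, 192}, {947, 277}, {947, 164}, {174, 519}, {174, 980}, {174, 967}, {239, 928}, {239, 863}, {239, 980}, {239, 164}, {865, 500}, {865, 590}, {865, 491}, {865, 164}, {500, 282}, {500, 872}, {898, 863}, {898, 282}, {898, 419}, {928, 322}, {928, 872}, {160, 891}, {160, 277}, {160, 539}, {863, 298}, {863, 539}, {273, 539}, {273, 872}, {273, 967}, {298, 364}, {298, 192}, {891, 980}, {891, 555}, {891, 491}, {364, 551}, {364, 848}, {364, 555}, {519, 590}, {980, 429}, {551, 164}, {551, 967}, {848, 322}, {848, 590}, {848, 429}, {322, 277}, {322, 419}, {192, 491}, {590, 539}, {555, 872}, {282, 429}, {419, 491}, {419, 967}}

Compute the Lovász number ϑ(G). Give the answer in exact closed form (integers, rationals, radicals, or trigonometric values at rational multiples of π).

deg(429) = 4; N(429) = {343, 980, 848, 282}.
deg(273) = 4; N(273) = {343, 539, 872, 967}.
Vertex 500 has 4 neighbors: 837, 865, 282, 872.
N(282) = {346, 500, 898, 429}, |N(282)| = 4.
4-regular, N=35; Kneser-type, 3-subsets of [7].
A has 4 distinct eigenvalues ≈ [4.0, 2.0, -1.0, -3.0].
With N=35: ϑ(G) = 35·(-1*(-3))/(4−(-3)) = 15.
Numerically 15.00000000.

15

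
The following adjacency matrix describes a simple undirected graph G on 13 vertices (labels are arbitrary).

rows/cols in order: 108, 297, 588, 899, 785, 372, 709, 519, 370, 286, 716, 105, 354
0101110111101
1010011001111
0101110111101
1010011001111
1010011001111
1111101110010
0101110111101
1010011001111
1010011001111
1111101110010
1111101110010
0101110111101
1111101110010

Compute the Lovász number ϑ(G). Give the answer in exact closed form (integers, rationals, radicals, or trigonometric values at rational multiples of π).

deg(286) = 9; N(286) = {108, 297, 588, 899, 785, 709, 519, 370, 105}.
deg(354) = 9; N(354) = {108, 297, 588, 899, 785, 709, 519, 370, 105}.
deg(709) = 9; N(709) = {297, 899, 785, 372, 519, 370, 286, 716, 354}.
N(519) = {108, 588, 372, 709, 286, 716, 105, 354}, |N(519)| = 8.
Complete multipartite on [5, 4, 4]: sandwich collapses at ϑ=5.
≈ 5.0000000 (to 7 d.p.).
α=5, χ(Ḡ)=5; ϑ=5 lies between (collapsed).

5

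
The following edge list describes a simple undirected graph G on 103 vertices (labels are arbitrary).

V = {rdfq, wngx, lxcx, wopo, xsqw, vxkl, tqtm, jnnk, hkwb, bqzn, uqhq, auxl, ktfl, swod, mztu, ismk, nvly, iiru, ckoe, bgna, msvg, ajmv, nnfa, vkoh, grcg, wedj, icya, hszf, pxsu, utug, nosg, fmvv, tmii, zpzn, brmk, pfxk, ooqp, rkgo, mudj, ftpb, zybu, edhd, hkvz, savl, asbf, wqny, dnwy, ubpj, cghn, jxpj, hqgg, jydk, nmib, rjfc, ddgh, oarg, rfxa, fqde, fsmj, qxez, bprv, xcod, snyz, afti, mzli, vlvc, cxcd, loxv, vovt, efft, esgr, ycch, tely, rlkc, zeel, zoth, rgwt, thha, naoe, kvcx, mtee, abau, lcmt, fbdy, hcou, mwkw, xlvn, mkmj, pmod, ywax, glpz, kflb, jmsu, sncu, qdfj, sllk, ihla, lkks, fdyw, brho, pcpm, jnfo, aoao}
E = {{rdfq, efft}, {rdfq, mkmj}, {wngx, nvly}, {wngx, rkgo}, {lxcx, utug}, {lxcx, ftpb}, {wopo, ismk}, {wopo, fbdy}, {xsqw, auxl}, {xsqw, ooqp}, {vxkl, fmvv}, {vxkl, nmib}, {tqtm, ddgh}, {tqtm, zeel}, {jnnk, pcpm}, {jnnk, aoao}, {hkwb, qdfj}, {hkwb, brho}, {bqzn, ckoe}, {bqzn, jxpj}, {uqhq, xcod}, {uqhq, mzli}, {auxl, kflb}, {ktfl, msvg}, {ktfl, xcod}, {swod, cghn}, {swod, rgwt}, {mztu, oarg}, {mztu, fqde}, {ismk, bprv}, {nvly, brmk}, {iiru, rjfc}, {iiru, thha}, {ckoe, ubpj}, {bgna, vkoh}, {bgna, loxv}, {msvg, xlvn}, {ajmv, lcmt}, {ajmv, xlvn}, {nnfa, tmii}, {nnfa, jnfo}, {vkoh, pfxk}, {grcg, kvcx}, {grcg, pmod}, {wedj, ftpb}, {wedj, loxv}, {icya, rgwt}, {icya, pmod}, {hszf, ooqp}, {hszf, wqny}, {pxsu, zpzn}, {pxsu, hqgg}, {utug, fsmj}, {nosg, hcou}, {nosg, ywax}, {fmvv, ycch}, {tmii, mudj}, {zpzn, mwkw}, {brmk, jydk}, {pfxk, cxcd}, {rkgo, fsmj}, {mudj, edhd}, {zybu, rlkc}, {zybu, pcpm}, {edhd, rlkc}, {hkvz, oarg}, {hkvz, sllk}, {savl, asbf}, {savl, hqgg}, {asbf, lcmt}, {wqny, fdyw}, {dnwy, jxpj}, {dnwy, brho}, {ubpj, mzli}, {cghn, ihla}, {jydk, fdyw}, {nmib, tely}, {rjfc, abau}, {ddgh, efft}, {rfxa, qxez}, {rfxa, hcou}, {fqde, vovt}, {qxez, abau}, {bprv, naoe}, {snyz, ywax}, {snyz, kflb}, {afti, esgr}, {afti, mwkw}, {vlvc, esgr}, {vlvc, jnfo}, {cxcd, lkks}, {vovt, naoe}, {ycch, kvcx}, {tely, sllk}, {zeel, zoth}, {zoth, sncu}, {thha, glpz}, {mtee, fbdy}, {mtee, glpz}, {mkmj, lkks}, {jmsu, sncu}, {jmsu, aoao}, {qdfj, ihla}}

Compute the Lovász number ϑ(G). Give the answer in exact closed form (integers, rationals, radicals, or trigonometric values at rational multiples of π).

103*cos(pi/103)/(cos(pi/103) + 1)

Vertex tqtm has 2 neighbors: ddgh, zeel.
deg(ftpb) = 2; N(ftpb) = {lxcx, wedj}.
Vertex xlvn has 2 neighbors: msvg, ajmv.
N(nnfa) = {tmii, jnfo}, |N(nnfa)| = 2.
103-vertex 2-regular graph: the odd cycle C_{103}.
The 52 distinct eigenvalues: [2.0, 1.9963, 1.9851, 1.9666, 1.9408, 1.9077, 1.8675, 1.8204, 1.7665, 1.7061, 1.6393, 1.5664, 1.4876, 1.4034, 1.3139, 1.2195, 1.1206, 1.0176, 0.9107, 0.8004, 0.6872, 0.5714, 0.4535, 0.3339, 0.2131, 0.0915, -0.0305, -0.1524, -0.2736, -0.3939, -0.5127, -0.6296, -0.7442, -0.856, -0.9646, -1.0696, -1.1706, -1.2673, -1.3593, -1.4462, -1.5277, -1.6036, -1.6735, -1.7371, -1.7943, -1.8448, -1.8885, -1.9251, -1.9546, -1.9768, -1.9916, -1.9991].
−103·(-2*cos(pi/103)) / ((2)−(-2*cos(pi/103))) = 103*cos(pi/103)/(cos(pi/103) + 1) = ϑ(G).
= 51.4880205… (decimal).
Sandwich: α(G)=51 ≤ ϑ(G)=103*cos(pi/103)/(cos(pi/103) + 1) ≤ χ(Ḡ)=52 (both strict).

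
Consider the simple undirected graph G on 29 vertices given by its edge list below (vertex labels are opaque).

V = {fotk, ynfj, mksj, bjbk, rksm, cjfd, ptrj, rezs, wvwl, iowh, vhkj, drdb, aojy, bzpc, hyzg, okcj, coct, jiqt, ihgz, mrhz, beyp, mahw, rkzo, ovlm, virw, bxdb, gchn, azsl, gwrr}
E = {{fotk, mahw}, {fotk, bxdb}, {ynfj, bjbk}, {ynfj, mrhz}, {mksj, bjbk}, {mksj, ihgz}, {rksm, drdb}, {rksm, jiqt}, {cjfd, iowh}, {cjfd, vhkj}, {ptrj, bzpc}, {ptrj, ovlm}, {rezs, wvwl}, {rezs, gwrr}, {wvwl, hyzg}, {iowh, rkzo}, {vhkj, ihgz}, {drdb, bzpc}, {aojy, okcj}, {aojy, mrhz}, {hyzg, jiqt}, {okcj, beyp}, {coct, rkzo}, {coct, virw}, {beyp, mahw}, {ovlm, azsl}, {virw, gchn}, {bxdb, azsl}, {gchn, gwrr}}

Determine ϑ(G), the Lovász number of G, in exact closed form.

N(vhkj) = {cjfd, ihgz}, |N(vhkj)| = 2.
Vertex beyp has 2 neighbors: okcj, mahw.
deg(ynfj) = 2; N(ynfj) = {bjbk, mrhz}.
deg(ihgz) = 2; N(ihgz) = {mksj, vhkj}.
29-vertex 2-regular graph: a single 29-cycle (edge-transitive).
A has 15 distinct eigenvalues ≈ [2.0, 1.9532, 1.8152, 1.5922, 1.2948, 0.9368, 0.5351, 0.1083, -0.3236, -0.7403, -1.1224, -1.452, -1.7137, -1.8953, -1.9883].
Lovász: ϑ = −29(-2*cos(pi/29))/(2+-(-1)*2*cos(pi/29)) = 29*cos(pi/29)/(cos(pi/29) + 1).
ϑ(G) ≈ 14.45738.
Lovász sandwich 14 ≤ 29*cos(pi/29)/(cos(pi/29) + 1) ≤ 15: both strict.

29*cos(pi/29)/(cos(pi/29) + 1)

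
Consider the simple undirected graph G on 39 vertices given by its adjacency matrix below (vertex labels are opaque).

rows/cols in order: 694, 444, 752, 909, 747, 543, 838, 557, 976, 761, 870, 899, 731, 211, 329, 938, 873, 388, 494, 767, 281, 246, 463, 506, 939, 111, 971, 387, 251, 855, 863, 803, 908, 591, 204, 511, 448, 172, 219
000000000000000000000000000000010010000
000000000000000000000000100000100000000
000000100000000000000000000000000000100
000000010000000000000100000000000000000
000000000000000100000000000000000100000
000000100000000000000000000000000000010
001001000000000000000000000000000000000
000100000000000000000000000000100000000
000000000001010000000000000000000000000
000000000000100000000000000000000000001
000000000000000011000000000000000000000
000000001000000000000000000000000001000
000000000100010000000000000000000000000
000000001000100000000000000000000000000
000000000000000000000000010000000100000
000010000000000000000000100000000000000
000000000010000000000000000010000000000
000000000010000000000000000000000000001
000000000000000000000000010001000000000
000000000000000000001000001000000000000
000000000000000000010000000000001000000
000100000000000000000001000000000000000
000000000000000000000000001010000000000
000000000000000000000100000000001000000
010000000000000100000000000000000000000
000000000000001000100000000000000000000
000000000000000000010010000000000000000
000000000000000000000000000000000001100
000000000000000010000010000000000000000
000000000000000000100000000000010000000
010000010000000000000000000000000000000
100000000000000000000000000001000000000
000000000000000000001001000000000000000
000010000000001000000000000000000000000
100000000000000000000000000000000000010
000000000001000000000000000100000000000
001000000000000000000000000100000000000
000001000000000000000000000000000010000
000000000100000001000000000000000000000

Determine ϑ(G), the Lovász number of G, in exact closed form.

deg(731) = 2; N(731) = {761, 211}.
N(899) = {976, 511}, |N(899)| = 2.
deg(939) = 2; N(939) = {444, 938}.
N(976) = {899, 211}, |N(976)| = 2.
G on 39 vertices is 2-regular; connected 2-regular on 39 ⇒ C_{39}.
A has 20 distinct eigenvalues ≈ [2.0, 1.9741, 1.89707, 1.77091, 1.59889, 1.38545, 1.13613, 0.85739, 0.55643, 0.24107, -0.08053, -0.40005, -0.70921, -1.0, -1.26489, -1.49702, -1.69038, -1.83996, -1.94188, -1.99351].
−39·(-2*cos(pi/39)) / ((2)−(-2*cos(pi/39))) = 39*cos(pi/39)/(cos(pi/39) + 1) = ϑ(G).
ϑ(G) ≈ 19.46833.
19 ≤ 39*cos(pi/39)/(cos(pi/39) + 1) ≤ 20: both strict.

39*cos(pi/39)/(cos(pi/39) + 1)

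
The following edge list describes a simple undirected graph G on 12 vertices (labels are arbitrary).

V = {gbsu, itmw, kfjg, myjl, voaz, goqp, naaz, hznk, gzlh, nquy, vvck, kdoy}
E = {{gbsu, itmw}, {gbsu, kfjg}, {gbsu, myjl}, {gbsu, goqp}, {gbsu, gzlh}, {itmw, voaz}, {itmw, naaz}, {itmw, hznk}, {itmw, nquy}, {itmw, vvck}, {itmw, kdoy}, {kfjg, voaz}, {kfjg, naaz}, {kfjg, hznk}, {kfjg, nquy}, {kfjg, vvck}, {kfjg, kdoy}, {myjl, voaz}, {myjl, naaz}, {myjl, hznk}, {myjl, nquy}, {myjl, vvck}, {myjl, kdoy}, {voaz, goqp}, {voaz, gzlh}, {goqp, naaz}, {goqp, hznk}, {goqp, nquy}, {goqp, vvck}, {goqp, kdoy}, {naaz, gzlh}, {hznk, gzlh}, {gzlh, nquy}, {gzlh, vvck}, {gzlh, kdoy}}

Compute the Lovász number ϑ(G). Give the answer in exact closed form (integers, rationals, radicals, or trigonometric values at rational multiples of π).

Vertex kfjg has 7 neighbors: gbsu, voaz, naaz, hznk, nquy, vvck, kdoy.
Vertex goqp has 7 neighbors: gbsu, voaz, naaz, hznk, nquy, vvck, kdoy.
Vertex itmw has 7 neighbors: gbsu, voaz, naaz, hznk, nquy, vvck, kdoy.
Vertex gbsu has 5 neighbors: itmw, kfjg, myjl, goqp, gzlh.
K_{7,5} (perfect); ϑ(G) = α(G) = max{7,5} = 7.
ϑ(G) ≈ 7.00000.
Lovász sandwich 7 ≤ 7 ≤ 7: collapsed.

7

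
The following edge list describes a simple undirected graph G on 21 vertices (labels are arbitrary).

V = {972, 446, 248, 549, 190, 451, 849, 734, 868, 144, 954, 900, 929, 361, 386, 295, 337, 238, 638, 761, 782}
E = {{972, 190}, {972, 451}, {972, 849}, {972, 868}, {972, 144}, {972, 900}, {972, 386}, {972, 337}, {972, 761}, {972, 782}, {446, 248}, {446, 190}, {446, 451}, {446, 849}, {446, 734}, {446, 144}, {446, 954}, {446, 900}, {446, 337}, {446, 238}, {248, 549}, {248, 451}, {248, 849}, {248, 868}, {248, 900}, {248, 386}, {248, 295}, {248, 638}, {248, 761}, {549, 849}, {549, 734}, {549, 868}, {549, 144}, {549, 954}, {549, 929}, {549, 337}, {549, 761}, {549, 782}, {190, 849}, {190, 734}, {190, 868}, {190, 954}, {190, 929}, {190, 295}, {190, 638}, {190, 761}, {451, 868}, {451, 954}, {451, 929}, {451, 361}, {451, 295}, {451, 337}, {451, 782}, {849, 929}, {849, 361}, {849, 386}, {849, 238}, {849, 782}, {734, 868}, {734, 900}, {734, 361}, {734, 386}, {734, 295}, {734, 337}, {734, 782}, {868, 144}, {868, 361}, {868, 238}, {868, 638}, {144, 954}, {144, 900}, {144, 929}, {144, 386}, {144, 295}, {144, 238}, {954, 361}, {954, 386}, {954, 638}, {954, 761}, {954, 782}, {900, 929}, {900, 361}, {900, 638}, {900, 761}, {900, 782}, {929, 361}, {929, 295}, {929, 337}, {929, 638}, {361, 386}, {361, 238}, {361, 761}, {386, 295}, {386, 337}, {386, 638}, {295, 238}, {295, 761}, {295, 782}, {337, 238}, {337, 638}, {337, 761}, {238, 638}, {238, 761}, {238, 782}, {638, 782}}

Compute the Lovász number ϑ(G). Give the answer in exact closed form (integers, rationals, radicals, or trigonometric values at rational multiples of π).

6

Vertex 451 has 10 neighbors: 972, 446, 248, 868, 954, 929, 361, 295, 337, 782.
Vertex 386 has 10 neighbors: 972, 248, 849, 734, 144, 954, 361, 295, 337, 638.
deg(929) = 10; N(929) = {549, 190, 451, 849, 144, 900, 361, 295, 337, 638}.
Vertex 361 has 10 neighbors: 451, 849, 734, 868, 954, 900, 929, 386, 238, 761.
deg(v) = 10 for all v (|V|=21); Kneser-type, 2-subsets of [7].
spec(A) ≈ [10.0, 1.0, -4.0] (distinct, 6 d.p.).
With N=21: ϑ(G) = 21·(-1*(-4))/(10−(-4)) = 6.
ϑ(G) ≈ 6.0000000.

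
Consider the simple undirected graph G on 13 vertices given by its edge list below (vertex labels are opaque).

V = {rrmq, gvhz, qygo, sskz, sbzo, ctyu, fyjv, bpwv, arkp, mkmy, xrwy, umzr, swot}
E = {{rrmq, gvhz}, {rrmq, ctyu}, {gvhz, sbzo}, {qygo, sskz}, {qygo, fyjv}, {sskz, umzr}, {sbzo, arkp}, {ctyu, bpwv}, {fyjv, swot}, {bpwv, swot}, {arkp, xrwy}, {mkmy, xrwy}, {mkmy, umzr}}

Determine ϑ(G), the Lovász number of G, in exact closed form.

N(sskz) = {qygo, umzr}, |N(sskz)| = 2.
N(gvhz) = {rrmq, sbzo}, |N(gvhz)| = 2.
Vertex swot has 2 neighbors: fyjv, bpwv.
deg(bpwv) = 2; N(bpwv) = {ctyu, swot}.
deg(v) = 2 for all v (|V|=13); a single 13-cycle (edge-transitive).
spec(A) ≈ [2.0, 1.770912, 1.136129, 0.241073, -0.70921, -1.497021, -1.941884] (distinct, 6 d.p.).
With N=13: ϑ(G) = 13·(-(-1)*2*cos(pi/13))/(2−(-2*cos(pi/13))) = 13*cos(pi/13)/(cos(pi/13) + 1).
ϑ(G) ≈ 6.40417.
Sandwich: α(G)=6 ≤ ϑ(G)=13*cos(pi/13)/(cos(pi/13) + 1) ≤ χ(Ḡ)=7 (both strict).

13*cos(pi/13)/(cos(pi/13) + 1)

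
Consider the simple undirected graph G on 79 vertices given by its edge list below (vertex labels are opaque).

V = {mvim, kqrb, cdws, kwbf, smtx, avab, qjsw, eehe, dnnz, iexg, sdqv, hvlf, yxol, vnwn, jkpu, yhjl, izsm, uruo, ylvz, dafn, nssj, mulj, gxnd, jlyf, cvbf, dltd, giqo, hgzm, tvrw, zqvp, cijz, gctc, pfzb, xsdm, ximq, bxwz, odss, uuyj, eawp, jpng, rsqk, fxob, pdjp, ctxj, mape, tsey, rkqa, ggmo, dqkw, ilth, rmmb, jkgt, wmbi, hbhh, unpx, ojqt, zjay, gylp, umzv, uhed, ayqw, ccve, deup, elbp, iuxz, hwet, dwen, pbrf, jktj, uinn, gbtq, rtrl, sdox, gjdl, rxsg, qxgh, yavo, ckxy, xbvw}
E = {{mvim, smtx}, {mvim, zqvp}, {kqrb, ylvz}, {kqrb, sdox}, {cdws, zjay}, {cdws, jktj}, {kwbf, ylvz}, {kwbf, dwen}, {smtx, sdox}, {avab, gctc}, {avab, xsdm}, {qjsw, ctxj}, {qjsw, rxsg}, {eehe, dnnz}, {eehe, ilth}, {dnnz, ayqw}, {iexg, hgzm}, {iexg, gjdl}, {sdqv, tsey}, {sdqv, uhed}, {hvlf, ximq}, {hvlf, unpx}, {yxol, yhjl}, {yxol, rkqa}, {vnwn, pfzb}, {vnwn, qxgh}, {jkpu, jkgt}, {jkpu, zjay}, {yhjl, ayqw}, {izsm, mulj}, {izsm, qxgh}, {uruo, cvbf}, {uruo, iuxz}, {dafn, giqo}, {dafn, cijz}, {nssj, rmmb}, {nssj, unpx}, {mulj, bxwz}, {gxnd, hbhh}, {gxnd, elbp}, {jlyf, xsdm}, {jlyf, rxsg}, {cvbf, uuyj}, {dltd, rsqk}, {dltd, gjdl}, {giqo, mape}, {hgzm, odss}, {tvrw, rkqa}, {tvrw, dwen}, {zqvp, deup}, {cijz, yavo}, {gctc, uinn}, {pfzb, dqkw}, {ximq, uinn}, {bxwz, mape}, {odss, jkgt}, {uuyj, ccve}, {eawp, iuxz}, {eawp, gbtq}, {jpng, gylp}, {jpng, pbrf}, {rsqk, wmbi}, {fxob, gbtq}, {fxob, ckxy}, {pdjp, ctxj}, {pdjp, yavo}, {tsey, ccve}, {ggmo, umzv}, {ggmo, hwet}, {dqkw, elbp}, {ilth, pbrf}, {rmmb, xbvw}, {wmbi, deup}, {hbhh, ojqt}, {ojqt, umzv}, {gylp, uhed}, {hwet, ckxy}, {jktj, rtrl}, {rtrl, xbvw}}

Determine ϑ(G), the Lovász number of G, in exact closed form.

79*cos(pi/79)/(cos(pi/79) + 1)

Vertex jkpu has 2 neighbors: jkgt, zjay.
deg(gctc) = 2; N(gctc) = {avab, uinn}.
deg(dwen) = 2; N(dwen) = {kwbf, tvrw}.
N(rtrl) = {jktj, xbvw}, |N(rtrl)| = 2.
deg(v) = 2 for all v (|V|=79); a single 79-cycle (edge-transitive).
spec(A) ≈ [2.0, 1.994, 1.975, 1.943, 1.9, 1.844, 1.777, 1.698, 1.609, 1.509, 1.4, 1.282, 1.156, 1.023, 0.883, 0.738, 0.588, 0.434, 0.277, 0.119, -0.04, -0.199, -0.356, -0.511, -0.663, -0.811, -0.954, -1.09, -1.22, -1.342, -1.456, -1.56, -1.655, -1.739, -1.812, -1.873, -1.923, -1.961, -1.986, -1.998] (distinct, 3 d.p.).
Lovász: ϑ = −79(-2*cos(pi/79))/(2+-(-1)*2*cos(pi/79)) = 79*cos(pi/79)/(cos(pi/79) + 1).
= 39.484379420… (decimal).
Sandwich: α(G)=39 ≤ ϑ(G)=79*cos(pi/79)/(cos(pi/79) + 1) ≤ χ(Ḡ)=40 (both strict).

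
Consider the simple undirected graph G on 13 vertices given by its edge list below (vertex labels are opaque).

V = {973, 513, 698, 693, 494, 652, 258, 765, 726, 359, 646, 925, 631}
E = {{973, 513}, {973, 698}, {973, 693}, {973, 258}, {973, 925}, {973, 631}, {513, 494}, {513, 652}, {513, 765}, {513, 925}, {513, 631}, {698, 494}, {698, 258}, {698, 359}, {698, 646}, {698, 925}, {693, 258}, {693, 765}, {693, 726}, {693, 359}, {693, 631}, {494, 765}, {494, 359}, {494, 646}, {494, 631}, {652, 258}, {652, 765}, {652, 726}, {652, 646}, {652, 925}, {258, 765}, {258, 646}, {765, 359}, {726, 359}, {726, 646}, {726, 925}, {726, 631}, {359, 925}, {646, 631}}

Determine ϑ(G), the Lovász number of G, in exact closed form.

sqrt(13)

deg(646) = 6; N(646) = {698, 494, 652, 258, 726, 631}.
deg(359) = 6; N(359) = {698, 693, 494, 765, 726, 925}.
deg(258) = 6; N(258) = {973, 698, 693, 652, 765, 646}.
Vertex 693 has 6 neighbors: 973, 258, 765, 726, 359, 631.
Every vertex has degree 6 (N=13); SR(13,6,2,3) — a Paley graph.
spec(A) ≈ [6.0, 1.302776, -2.302776] (distinct, 6 d.p.).
Lovász (edge-transitive): ϑ = −13·(-sqrt(13)/2 - 1/2)/((6)−(-sqrt(13)/2 - 1/2)) = sqrt(13).
= 3.60555… (decimal).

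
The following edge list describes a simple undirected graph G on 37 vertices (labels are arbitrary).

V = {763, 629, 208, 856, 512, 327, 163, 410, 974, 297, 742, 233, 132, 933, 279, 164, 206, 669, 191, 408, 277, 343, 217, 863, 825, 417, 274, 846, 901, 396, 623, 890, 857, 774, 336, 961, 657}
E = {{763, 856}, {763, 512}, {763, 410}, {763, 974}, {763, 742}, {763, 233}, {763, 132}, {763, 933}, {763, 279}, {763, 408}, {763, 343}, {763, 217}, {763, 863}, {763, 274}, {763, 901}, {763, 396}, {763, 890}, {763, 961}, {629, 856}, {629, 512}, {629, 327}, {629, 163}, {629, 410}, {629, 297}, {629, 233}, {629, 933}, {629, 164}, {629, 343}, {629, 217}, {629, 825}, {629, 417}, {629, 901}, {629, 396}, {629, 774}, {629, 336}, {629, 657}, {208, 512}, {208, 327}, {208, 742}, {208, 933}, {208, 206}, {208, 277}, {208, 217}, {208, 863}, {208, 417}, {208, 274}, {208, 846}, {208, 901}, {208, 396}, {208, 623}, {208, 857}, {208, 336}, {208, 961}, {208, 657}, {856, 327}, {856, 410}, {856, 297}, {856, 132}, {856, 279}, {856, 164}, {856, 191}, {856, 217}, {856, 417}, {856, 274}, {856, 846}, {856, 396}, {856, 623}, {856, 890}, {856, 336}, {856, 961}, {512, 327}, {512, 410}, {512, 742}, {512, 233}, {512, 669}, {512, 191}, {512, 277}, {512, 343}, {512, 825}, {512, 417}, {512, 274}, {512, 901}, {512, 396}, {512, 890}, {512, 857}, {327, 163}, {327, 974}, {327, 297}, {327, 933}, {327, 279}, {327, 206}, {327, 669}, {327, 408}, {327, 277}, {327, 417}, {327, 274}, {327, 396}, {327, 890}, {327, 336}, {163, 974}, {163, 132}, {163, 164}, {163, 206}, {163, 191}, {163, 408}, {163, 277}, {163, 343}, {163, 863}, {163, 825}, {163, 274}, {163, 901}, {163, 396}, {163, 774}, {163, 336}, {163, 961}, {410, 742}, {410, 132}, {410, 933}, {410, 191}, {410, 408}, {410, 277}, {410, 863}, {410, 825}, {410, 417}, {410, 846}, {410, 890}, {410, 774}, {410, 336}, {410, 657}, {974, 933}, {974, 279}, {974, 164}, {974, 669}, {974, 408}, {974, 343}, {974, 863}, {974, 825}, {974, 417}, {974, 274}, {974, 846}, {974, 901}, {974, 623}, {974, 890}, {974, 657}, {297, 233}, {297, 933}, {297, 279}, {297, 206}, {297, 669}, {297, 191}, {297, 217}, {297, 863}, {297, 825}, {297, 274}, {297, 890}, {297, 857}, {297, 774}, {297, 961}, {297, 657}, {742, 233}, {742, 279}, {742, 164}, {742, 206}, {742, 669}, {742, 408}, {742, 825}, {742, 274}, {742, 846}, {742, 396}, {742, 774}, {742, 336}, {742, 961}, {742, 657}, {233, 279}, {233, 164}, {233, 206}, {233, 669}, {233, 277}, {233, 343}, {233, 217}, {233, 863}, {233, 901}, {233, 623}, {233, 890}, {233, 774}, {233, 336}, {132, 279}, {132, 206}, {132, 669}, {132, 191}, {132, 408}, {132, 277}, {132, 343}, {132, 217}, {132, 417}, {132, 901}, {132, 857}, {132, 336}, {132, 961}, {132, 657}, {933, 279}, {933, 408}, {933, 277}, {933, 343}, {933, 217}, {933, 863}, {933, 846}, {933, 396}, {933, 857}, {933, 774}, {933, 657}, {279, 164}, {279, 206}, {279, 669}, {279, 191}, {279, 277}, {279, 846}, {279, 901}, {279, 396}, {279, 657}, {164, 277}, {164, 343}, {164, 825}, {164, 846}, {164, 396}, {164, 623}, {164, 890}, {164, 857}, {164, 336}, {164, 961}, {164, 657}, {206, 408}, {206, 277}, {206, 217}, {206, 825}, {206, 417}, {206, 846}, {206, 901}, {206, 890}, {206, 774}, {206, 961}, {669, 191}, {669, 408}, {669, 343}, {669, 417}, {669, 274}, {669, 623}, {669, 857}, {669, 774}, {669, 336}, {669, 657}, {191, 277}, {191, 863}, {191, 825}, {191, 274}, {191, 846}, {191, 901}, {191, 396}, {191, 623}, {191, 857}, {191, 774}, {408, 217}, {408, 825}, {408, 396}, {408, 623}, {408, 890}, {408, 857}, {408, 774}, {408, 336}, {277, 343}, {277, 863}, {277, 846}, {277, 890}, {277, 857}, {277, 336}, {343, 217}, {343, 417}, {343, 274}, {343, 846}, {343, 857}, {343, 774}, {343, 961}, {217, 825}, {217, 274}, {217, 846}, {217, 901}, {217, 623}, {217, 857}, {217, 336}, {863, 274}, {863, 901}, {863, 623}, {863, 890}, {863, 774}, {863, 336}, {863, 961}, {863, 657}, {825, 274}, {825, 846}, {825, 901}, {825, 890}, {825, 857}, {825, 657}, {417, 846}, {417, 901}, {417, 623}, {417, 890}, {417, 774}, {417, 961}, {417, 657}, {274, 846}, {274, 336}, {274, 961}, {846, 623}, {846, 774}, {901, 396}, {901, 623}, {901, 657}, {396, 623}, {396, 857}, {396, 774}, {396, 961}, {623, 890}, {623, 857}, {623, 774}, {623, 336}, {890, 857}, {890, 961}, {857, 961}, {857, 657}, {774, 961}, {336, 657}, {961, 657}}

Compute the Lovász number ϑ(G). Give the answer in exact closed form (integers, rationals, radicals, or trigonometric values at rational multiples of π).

deg(961) = 18; N(961) = {763, 208, 856, 163, 297, 742, 132, 164, 206, 343, 863, 417, 274, 396, 890, 857, 774, 657}.
N(297) = {629, 856, 327, 233, 933, 279, 206, 669, 191, 217, 863, 825, 274, 890, 857, 774, 961, 657}, |N(297)| = 18.
Vertex 846 has 18 neighbors: 208, 856, 410, 974, 742, 933, 279, 164, 206, 191, 277, 343, 217, 825, 417, 274, 623, 774.
N(410) = {763, 629, 856, 512, 742, 132, 933, 191, 408, 277, 863, 825, 417, 846, 890, 774, 336, 657}, |N(410)| = 18.
Regular of degree 18 on 37 vertices: strongly regular (37,18,8,9).
A has 3 distinct eigenvalues ≈ [18.0, 2.541381, -3.541381].
With N=37: ϑ(G) = 37·(-(-sqrt(37)/2 - 1/2))/(18−(-sqrt(37)/2 - 1/2)) = sqrt(37).
ϑ(G) ≈ 6.08276.

sqrt(37)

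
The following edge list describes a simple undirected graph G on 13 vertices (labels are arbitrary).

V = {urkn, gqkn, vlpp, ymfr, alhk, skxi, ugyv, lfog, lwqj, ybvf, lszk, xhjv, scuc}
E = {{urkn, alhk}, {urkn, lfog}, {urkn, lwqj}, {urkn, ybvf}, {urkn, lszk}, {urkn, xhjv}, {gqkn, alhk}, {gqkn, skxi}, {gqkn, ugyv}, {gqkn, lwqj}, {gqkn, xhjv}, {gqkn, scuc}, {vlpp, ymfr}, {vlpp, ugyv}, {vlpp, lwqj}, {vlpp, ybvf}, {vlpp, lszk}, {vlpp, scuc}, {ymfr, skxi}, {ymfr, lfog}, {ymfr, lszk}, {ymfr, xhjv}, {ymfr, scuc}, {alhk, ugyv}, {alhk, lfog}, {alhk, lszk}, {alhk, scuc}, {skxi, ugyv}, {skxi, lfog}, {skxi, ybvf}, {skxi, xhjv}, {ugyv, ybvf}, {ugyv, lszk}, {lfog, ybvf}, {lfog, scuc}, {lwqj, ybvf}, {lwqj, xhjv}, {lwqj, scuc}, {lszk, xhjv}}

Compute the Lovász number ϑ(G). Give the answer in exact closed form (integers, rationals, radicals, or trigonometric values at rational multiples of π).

sqrt(13)

Vertex ymfr has 6 neighbors: vlpp, skxi, lfog, lszk, xhjv, scuc.
Vertex lszk has 6 neighbors: urkn, vlpp, ymfr, alhk, ugyv, xhjv.
deg(lwqj) = 6; N(lwqj) = {urkn, gqkn, vlpp, ybvf, xhjv, scuc}.
N(scuc) = {gqkn, vlpp, ymfr, alhk, lfog, lwqj}, |N(scuc)| = 6.
deg(v) = 6 for all v (|V|=13); strongly regular (13,6,2,3).
The 3 distinct eigenvalues: [6.0, 1.303, -2.303].
−13·(-sqrt(13)/2 - 1/2) / ((6)−(-sqrt(13)/2 - 1/2)) = sqrt(13) = ϑ(G).
≈ 3.60555 (to 5 d.p.).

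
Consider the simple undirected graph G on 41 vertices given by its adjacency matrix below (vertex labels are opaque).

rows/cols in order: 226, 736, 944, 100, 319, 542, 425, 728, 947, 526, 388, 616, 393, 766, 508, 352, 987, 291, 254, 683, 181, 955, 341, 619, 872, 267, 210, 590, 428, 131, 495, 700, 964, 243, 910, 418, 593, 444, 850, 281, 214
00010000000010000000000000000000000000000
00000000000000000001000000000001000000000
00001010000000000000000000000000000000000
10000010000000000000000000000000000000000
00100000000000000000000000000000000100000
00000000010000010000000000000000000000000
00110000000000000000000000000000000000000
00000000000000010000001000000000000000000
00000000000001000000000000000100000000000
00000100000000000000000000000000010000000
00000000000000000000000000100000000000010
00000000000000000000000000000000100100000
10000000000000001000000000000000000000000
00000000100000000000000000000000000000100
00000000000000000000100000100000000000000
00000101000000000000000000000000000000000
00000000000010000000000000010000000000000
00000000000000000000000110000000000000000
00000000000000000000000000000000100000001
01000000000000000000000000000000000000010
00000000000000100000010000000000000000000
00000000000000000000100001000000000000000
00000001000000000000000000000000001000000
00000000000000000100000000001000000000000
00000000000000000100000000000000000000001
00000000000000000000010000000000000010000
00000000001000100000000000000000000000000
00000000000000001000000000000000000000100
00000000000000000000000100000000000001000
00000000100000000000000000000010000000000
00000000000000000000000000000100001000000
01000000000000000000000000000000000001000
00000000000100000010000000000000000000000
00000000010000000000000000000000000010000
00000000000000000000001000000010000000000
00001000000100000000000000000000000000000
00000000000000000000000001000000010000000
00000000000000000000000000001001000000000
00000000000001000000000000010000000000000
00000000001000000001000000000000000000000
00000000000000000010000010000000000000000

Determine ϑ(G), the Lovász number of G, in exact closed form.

41*cos(pi/41)/(cos(pi/41) + 1)

Vertex 388 has 2 neighbors: 210, 281.
deg(593) = 2; N(593) = {267, 243}.
deg(352) = 2; N(352) = {542, 728}.
deg(495) = 2; N(495) = {131, 910}.
deg(v) = 2 for all v (|V|=41); the odd cycle C_{41}.
Distinct eigenvalues (to 5 d.p.): [2.0, 1.97656, 1.90679, 1.79233, 1.63586, 1.44104, 1.21245, 0.95544, 0.67603, 0.38078, 0.07661, -0.22937, -0.52996, -0.81814, -1.08714, -1.33065, -1.54298, -1.71914, -1.855, -1.94739, -1.99413].
λ_max=2, λ_min=-2*cos(pi/41); ϑ = −41·λ_min/(λ_max−λ_min) = 41*cos(pi/41)/(cos(pi/41) + 1).
ϑ(G) ≈ 20.4698803.
α=20, χ(Ḡ)=21; ϑ=41*cos(pi/41)/(cos(pi/41) + 1) lies between (both strict).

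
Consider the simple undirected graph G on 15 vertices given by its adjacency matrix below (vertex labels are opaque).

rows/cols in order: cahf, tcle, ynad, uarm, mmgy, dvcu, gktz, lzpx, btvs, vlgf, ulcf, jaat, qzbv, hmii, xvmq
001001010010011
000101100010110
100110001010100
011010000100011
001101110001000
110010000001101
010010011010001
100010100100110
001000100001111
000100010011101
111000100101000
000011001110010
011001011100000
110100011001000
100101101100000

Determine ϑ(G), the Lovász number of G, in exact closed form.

5

deg(mmgy) = 6; N(mmgy) = {ynad, uarm, dvcu, gktz, lzpx, jaat}.
Vertex hmii has 6 neighbors: cahf, tcle, uarm, lzpx, btvs, jaat.
deg(dvcu) = 6; N(dvcu) = {cahf, tcle, mmgy, jaat, qzbv, xvmq}.
N(tcle) = {uarm, dvcu, gktz, ulcf, qzbv, hmii}, |N(tcle)| = 6.
Regular of degree 6 on 15 vertices: Kneser K(6,2) on C(6,2)=15 vertices.
The 3 distinct eigenvalues: [6.0, 1.0, -3.0].
ϑ = −N·λ_min/(λ_max−λ_min) = −15·(-3)/(6−(-3)) = 5.
Numerically 5.000000.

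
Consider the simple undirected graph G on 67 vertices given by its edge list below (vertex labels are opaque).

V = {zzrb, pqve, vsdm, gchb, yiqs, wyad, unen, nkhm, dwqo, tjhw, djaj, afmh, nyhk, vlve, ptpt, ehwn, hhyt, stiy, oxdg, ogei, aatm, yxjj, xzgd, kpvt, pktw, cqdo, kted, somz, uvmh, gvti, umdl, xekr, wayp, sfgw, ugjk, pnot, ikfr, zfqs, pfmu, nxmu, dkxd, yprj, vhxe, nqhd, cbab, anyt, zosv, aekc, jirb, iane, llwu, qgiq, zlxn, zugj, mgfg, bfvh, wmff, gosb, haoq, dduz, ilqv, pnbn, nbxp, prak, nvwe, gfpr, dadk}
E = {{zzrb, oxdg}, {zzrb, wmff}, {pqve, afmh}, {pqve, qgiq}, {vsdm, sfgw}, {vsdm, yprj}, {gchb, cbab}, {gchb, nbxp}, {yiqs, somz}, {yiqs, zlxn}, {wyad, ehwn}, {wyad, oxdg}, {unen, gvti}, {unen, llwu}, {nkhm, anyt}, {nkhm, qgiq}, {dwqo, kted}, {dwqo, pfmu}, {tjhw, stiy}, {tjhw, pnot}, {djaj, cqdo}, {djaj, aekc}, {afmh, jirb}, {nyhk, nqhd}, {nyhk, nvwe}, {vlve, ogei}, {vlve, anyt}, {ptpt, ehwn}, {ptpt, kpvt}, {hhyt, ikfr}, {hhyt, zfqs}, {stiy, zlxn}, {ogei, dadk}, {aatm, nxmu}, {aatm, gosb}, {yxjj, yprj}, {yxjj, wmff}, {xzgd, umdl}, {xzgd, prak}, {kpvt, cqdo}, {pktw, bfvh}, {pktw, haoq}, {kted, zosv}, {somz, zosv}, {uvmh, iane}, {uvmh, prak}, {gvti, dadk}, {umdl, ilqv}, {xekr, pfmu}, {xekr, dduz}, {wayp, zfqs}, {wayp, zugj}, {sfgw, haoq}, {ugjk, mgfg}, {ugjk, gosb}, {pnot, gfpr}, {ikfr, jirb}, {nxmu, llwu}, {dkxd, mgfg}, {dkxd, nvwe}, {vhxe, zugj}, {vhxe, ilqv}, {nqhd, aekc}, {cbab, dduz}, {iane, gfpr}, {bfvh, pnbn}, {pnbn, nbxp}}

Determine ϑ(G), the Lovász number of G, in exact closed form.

N(tjhw) = {stiy, pnot}, |N(tjhw)| = 2.
deg(dadk) = 2; N(dadk) = {ogei, gvti}.
N(nvwe) = {nyhk, dkxd}, |N(nvwe)| = 2.
N(unen) = {gvti, llwu}, |N(unen)| = 2.
Every vertex has degree 2 (N=67); the odd cycle C_{67}.
spec(A) ≈ [2.0, 1.99121, 1.96493, 1.92137, 1.86093, 1.78414, 1.69166, 1.58432, 1.46306, 1.32894, 1.18314, 1.02695, 0.86173, 0.68893, 0.51009, 0.32675, 0.14055, -0.04689, -0.23391, -0.41888, -0.60017, -0.77618, -0.94538, -1.10626, -1.25743, -1.39754, -1.52537, -1.6398, -1.73981, -1.82454, -1.89323, -1.94529, -1.98025, -1.9978] (distinct, 5 d.p.).
Lovász (edge-transitive): ϑ = −67·(-2*cos(pi/67))/((2)−(-2*cos(pi/67))) = 67*cos(pi/67)/(cos(pi/67) + 1).
= 33.481579809… (decimal).
33 ≤ 67*cos(pi/67)/(cos(pi/67) + 1) ≤ 34: both strict.

67*cos(pi/67)/(cos(pi/67) + 1)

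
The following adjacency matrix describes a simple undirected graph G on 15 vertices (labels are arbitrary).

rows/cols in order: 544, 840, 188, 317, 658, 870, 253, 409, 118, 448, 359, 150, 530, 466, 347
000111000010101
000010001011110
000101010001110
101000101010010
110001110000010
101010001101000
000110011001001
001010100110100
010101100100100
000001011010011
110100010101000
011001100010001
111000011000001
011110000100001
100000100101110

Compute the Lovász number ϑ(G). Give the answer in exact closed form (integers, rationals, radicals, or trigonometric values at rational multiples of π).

deg(544) = 6; N(544) = {317, 658, 870, 359, 530, 347}.
N(253) = {317, 658, 409, 118, 150, 347}, |N(253)| = 6.
Vertex 347 has 6 neighbors: 544, 253, 448, 150, 530, 466.
deg(840) = 6; N(840) = {658, 118, 359, 150, 530, 466}.
6-regular, N=15; Kneser K(6,2) on C(6,2)=15 vertices.
A has 3 distinct eigenvalues ≈ [6.0, 1.0, -3.0].
−15·(-3) / ((6)−(-3)) = 5 = ϑ(G).
≈ 5.0000 (to 4 d.p.).

5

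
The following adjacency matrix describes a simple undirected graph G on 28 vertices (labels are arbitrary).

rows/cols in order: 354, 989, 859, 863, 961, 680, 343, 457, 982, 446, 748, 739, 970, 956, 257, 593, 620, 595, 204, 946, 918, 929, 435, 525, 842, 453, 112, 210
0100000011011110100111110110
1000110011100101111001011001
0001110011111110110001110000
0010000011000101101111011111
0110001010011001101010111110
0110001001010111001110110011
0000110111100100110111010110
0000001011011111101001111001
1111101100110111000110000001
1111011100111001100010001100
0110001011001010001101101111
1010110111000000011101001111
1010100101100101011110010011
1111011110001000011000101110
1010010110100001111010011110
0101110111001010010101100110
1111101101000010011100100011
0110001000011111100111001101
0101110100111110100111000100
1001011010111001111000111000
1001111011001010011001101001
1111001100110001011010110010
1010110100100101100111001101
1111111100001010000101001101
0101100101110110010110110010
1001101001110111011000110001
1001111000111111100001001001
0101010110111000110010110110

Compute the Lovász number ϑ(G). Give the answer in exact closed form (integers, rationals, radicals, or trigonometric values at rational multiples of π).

N(525) = {354, 989, 859, 863, 961, 680, 343, 457, 970, 257, 946, 929, 842, 453, 210}, |N(525)| = 15.
N(620) = {354, 989, 859, 863, 961, 343, 457, 446, 257, 595, 204, 946, 435, 112, 210}, |N(620)| = 15.
Vertex 842 has 15 neighbors: 989, 863, 961, 457, 446, 748, 739, 956, 257, 595, 946, 918, 435, 525, 112.
deg(859) = 15; N(859) = {863, 961, 680, 982, 446, 748, 739, 970, 956, 257, 620, 595, 929, 435, 525}.
28-vertex 15-regular graph: Kneser-type, 2-subsets of [8].
Distinct eigenvalues (to 4 d.p.): [15.0, 1.0, -5.0].
Lovász: ϑ = −28(-5)/(15+-1*(-5)) = 7.
ϑ(G) ≈ 7.0000000.

7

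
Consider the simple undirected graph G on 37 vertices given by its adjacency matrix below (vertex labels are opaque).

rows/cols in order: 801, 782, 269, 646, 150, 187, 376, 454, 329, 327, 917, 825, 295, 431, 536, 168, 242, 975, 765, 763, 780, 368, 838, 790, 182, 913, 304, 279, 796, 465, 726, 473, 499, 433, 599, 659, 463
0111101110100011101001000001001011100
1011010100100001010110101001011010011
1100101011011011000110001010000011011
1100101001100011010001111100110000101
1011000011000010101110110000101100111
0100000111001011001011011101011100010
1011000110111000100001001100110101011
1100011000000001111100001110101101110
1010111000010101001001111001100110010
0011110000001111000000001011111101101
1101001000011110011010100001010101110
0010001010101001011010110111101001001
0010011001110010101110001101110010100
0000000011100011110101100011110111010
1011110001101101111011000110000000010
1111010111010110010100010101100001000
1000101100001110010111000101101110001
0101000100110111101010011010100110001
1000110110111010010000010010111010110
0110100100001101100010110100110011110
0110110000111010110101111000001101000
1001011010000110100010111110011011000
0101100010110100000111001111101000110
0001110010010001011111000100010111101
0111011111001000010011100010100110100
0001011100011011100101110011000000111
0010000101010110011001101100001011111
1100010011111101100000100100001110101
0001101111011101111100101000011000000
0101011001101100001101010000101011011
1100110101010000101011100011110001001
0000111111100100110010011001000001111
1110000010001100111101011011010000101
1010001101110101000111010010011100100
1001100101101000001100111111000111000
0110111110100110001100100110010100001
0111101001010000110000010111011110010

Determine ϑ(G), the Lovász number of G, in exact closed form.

sqrt(37)

N(838) = {782, 646, 150, 329, 917, 825, 431, 763, 780, 368, 182, 913, 304, 279, 796, 726, 599, 659}, |N(838)| = 18.
N(825) = {269, 376, 329, 917, 295, 168, 975, 765, 780, 838, 790, 913, 304, 279, 796, 726, 433, 463}, |N(825)| = 18.
N(329) = {801, 269, 150, 187, 376, 825, 431, 168, 765, 368, 838, 790, 182, 279, 796, 473, 499, 659}, |N(329)| = 18.
deg(646) = 18; N(646) = {801, 782, 150, 376, 327, 917, 536, 168, 975, 368, 838, 790, 182, 913, 796, 465, 599, 463}.
37-vertex 18-regular graph: strongly regular (37,18,8,9).
The 3 distinct eigenvalues: [18.0, 2.54138, -3.54138].
ϑ = −N·λ_min/(λ_max−λ_min) = −37·(-sqrt(37)/2 - 1/2)/(18−(-sqrt(37)/2 - 1/2)) = sqrt(37).
Numerically 6.082762530.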